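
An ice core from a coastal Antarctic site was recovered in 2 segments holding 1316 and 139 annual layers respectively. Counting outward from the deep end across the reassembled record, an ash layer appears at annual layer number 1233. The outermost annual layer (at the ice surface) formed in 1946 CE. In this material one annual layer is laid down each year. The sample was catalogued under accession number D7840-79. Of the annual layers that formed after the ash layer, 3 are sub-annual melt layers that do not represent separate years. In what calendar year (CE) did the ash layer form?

Total annual layers = 1316 + 139 = 1455.
The ash layer sits at annual layer 1233 from the deep end, so 1455 − 1233 = 222 annual layers formed after it.
Removing the 3 false annual layers leaves 222 − 3 = 219 true annual layers beyond the ash layer.
The annual layer at the ice surface is 1946 CE, so the ash layer dates to 1946 − 219 = 1727 CE.

1727 CE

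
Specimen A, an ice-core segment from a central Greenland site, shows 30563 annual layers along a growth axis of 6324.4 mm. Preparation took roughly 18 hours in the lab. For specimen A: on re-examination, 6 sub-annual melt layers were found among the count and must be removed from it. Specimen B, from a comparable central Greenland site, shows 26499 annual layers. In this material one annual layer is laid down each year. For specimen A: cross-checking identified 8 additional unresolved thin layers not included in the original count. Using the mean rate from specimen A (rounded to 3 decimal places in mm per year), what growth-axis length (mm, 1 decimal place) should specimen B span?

5485.3 mm

Specimen A: adjusted count: 30563 − 6 + 8 = 30565 annual layers.
A: 6324.4 mm over 30565 years gives 6324.4 / 30565 ≈ 0.207 mm/year.
B's length ≈ 0.207 × 26499 = 5485.3 mm.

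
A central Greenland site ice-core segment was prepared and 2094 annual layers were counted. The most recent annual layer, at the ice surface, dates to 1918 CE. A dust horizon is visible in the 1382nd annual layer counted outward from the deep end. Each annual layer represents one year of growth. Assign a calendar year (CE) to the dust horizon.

The dust horizon sits at annual layer 1382 from the deep end, so 2094 − 1382 = 712 annual layers formed after it.
The annual layer at the ice surface is 1918 CE, so the dust horizon dates to 1918 − 712 = 1206 CE.

1206 CE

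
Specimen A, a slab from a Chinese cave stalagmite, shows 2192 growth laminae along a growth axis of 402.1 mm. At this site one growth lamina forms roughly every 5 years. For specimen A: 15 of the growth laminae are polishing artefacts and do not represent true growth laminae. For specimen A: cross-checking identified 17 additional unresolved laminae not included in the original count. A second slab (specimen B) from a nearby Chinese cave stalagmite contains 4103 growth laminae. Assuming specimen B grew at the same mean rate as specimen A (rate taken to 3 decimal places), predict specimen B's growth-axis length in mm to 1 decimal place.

Specimen A: true growth lamina count = 2192 − 15 + 17 = 2194.
Specimen A: 2194 growth laminae at 5 years each span 2194 × 5 = 10970 years.
A: Extension rate ≈ 402.1 / 10970 = 0.037 mm/yr.
Specimen B: 4103 growth laminae at 5 years each span 4103 × 5 = 20515 years. Length of B = 0.037 × 20515 = 759.1 mm.

759.1 mm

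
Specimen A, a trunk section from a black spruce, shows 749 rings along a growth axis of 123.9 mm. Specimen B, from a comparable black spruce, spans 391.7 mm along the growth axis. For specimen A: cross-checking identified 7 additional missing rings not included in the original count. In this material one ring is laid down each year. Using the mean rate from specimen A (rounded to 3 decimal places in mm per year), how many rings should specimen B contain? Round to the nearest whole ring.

2388 rings

Specimen A: correcting the raw count gives 749 + 7 = 756 true rings.
A: Mean rate = 123.9 mm / 756 years ≈ 0.164 mm per year.
Specimen B: 391.7 mm / 0.164 mm per year = 2388.41 years ≈ 2388 rings.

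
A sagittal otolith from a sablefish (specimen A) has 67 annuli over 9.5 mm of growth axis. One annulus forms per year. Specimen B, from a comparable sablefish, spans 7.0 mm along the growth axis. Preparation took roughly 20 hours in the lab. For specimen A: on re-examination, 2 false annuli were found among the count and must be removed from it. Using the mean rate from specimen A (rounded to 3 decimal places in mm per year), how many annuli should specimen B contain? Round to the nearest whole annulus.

48 annuli

Specimen A: true annulus count = 67 − 2 = 65.
A: Mean rate = 9.5 mm / 65 years ≈ 0.146 mm/yr.
For B, 7.0 / 0.146 = 47.95 years ≈ 48 annuli.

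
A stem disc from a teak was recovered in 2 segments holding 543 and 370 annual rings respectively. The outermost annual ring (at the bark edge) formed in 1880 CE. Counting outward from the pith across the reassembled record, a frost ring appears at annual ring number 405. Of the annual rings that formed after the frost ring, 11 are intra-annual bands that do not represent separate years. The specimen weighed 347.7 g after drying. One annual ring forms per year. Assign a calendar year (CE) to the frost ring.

1383 CE

Total annual rings = 543 + 370 = 913.
913 − 405 = 508 annual rings lie beyond the frost ring toward the bark edge.
Excluding 11 false annual rings: 508 − 11 = 497.
Counting back 497 years from 1880 CE places the frost ring in 1880 − 497 = 1383 CE.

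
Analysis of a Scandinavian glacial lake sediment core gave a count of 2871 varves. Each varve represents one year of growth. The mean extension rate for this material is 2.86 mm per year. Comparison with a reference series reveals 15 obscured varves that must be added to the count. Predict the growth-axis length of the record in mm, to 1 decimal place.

Adjusted count: 2871 + 15 = 2886 varves.
Length ≈ 2.86 × 2886 = 8254.0 mm.

8254.0 mm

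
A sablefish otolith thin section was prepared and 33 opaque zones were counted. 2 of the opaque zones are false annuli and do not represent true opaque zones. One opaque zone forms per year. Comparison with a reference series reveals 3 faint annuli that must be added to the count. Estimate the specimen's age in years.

True opaque zone count = 33 − 2 + 3 = 34.
With a one-to-one opaque zone periodicity this is 34 years.

34 years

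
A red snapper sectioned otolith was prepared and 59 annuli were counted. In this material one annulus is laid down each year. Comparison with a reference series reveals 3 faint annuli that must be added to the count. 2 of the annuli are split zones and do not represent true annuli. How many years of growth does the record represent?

Adjusted count: 59 − 2 + 3 = 60 annuli.
At one annulus per year, that is 60 years.

60 years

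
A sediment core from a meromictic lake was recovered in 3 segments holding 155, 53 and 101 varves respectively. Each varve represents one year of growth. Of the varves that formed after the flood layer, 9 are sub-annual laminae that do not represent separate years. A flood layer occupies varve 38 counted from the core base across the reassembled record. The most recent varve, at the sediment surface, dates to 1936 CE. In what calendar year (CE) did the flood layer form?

Total varves = 155 + 53 + 101 = 309.
309 − 38 = 271 varves lie beyond the flood layer toward the sediment surface.
Excluding 9 false varves: 271 − 9 = 262.
1936 − 262 = 1674 CE.

1674 CE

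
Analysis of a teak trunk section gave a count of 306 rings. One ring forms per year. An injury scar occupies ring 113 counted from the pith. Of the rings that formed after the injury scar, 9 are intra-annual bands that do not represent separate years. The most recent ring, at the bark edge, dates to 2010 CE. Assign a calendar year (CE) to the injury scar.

The injury scar sits at ring 113 from the pith, so 306 − 113 = 193 rings formed after it.
193 − 9 false = 184 true rings after the injury scar.
2010 − 184 = 1826 CE.

1826 CE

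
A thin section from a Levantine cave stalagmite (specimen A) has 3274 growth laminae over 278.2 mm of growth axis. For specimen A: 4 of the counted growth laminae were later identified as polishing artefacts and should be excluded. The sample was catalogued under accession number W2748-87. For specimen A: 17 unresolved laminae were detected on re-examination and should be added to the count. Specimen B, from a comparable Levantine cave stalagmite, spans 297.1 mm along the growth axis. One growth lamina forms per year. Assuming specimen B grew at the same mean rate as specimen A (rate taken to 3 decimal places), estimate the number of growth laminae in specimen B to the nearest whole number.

3495 growth laminae

Specimen A: correcting the raw count gives 3274 − 4 + 17 = 3287 true growth laminae.
A: 278.2 mm over 3287 years gives 278.2 / 3287 ≈ 0.085 mm per year.
For B, 297.1 / 0.085 = 3495.29 years ≈ 3495 growth laminae.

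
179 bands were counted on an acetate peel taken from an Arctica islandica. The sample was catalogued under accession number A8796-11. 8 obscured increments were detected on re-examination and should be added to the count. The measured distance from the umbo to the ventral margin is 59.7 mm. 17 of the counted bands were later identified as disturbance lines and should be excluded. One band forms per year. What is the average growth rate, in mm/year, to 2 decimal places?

0.35 mm/year

After corrections the count is 179 − 17 + 8 = 170 bands.
Extension rate ≈ 59.7 / 170 = 0.35 mm/year.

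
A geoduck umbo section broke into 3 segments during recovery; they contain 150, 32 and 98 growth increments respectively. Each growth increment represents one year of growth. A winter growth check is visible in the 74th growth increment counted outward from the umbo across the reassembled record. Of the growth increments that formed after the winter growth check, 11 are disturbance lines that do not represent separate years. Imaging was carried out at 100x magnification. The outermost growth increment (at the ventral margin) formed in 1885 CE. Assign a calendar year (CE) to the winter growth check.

Total growth increments = 150 + 32 + 98 = 280.
The winter growth check sits at growth increment 74 from the umbo, so 280 − 74 = 206 growth increments formed after it.
Removing the 11 false growth increments leaves 206 − 11 = 195 true growth increments beyond the winter growth check.
1885 − 195 = 1690 CE.

1690 CE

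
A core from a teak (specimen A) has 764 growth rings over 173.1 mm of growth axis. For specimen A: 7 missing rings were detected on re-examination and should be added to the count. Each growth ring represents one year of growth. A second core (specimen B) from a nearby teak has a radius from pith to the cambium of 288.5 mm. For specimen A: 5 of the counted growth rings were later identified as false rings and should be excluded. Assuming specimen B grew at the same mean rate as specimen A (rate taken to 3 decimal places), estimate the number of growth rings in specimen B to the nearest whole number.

1277 growth rings

Specimen A: adjusted count: 764 − 5 + 7 = 766 growth rings.
A: Mean rate = 173.1 mm / 766 years ≈ 0.226 mm/year.
Specimen B: 288.5 mm / 0.226 mm per year = 1276.55 years ≈ 1277 growth rings.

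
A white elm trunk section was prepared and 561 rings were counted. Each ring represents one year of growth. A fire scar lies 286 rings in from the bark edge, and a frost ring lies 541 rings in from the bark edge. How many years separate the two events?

255 years

541 − 286 = 255 rings lie between the two events.
One ring per year makes the interval 255 years.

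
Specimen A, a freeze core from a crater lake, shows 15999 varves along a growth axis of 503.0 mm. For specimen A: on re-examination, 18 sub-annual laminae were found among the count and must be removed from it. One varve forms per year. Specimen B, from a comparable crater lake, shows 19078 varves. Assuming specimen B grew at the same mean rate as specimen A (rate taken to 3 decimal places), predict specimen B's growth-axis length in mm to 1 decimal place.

Specimen A: after corrections the count is 15999 − 18 = 15981 varves.
A: Mean rate = 503.0 mm / 15981 years ≈ 0.031 mm/year.
Length of B = 0.031 × 19078 = 591.4 mm.

591.4 mm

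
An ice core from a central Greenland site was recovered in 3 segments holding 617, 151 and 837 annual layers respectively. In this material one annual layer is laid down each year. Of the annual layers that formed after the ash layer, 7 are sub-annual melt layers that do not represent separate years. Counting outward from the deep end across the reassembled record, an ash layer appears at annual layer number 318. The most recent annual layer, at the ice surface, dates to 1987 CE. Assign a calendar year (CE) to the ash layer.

Total annual layers = 617 + 151 + 837 = 1605.
1605 − 318 = 1287 annual layers lie beyond the ash layer toward the ice surface.
Excluding 7 false annual layers: 1287 − 7 = 1280.
The annual layer at the ice surface is 1987 CE, so the ash layer dates to 1987 − 1280 = 707 CE.

707 CE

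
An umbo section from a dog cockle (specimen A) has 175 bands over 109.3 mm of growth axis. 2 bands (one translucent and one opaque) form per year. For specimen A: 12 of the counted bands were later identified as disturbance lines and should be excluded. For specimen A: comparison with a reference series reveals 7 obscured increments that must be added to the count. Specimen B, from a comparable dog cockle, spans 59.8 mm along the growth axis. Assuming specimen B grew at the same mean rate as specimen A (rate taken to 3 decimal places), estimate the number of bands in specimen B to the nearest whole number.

Specimen A: true band count = 175 − 12 + 7 = 170.
Specimen A: dividing by 2 bands per year: 170 / 2 = 85 years.
A: 109.3 mm over 85 years gives 109.3 / 85 ≈ 1.286 mm/yr.
Specimen B: 59.8 mm / 1.286 mm per year = 46.50 years; at 2 bands per year that is 46.50 × 2 ≈ 93 bands.

93 bands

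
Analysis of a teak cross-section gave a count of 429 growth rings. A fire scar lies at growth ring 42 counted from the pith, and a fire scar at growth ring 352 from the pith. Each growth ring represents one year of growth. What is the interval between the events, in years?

310 years

352 − 42 = 310 growth rings lie between the two events.
That is 310 years at one growth ring per year.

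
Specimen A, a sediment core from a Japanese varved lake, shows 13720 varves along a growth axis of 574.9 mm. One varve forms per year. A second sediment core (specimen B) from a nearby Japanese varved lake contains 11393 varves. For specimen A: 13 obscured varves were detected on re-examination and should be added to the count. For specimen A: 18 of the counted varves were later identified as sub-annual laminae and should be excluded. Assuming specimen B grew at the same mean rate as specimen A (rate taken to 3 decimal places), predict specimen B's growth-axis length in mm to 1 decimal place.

478.5 mm

Specimen A: after corrections the count is 13720 − 18 + 13 = 13715 varves.
A: 574.9 mm over 13715 years gives 574.9 / 13715 ≈ 0.042 mm/year.
For B, 0.042 mm/year × 11393 years = 478.5 mm.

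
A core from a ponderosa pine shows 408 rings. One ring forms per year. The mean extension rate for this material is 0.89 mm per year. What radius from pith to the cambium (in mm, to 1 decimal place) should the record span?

408 years of growth are recorded.
Predicted length = 0.89 mm/year × 408 years = 363.1 mm.

363.1 mm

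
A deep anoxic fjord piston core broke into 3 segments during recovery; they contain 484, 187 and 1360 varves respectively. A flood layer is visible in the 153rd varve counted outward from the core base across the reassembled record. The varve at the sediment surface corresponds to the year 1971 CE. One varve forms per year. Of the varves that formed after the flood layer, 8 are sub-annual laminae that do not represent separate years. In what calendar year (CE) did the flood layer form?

101 CE

Total varves = 484 + 187 + 1360 = 2031.
The flood layer sits at varve 153 from the core base, so 2031 − 153 = 1878 varves formed after it.
1878 − 8 false = 1870 true varves after the flood layer.
Counting back 1870 years from 1971 CE places the flood layer in 1971 − 1870 = 101 CE.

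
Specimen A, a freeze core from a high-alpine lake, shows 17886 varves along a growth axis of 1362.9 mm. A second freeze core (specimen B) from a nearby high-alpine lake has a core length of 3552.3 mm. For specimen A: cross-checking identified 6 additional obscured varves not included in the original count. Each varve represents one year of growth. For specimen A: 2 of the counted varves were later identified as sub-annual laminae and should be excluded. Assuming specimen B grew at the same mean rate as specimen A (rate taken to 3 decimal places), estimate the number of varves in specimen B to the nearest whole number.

Specimen A: correcting the raw count gives 17886 − 2 + 6 = 17890 true varves.
A: 1362.9 mm over 17890 years gives 1362.9 / 17890 ≈ 0.076 mm/year.
Specimen B: 3552.3 mm / 0.076 mm per year = 46740.79 years ≈ 46741 varves.

46741 varves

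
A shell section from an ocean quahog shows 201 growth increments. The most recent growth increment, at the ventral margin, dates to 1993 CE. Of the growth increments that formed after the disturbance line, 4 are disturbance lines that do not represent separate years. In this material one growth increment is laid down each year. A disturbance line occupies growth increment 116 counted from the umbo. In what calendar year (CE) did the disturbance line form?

201 − 116 = 85 growth increments lie beyond the disturbance line toward the ventral margin.
Excluding 4 false growth increments: 85 − 4 = 81.
1993 − 81 = 1912 CE.

1912 CE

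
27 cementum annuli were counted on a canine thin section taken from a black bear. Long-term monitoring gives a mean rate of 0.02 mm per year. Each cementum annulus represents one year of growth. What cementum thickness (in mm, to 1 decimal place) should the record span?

27 years of growth are recorded.
Length ≈ 0.02 × 27 = 0.5 mm.

0.5 mm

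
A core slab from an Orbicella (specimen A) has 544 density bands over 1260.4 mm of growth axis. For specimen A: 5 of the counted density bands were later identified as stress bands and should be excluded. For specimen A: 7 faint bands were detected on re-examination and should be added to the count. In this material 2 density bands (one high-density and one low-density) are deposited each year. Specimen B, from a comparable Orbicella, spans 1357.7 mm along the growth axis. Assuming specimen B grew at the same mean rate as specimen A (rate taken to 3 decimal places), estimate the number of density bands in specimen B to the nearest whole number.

588 density bands

Specimen A: after corrections the count is 544 − 5 + 7 = 546 density bands.
Specimen A: dividing by 2 density bands per year: 546 / 2 = 273 years.
A: Mean rate = 1260.4 mm / 273 years ≈ 4.617 mm/year.
Specimen B: 1357.7 mm / 4.617 mm per year = 294.07 years; at 2 density bands per year that is 294.07 × 2 ≈ 588 density bands.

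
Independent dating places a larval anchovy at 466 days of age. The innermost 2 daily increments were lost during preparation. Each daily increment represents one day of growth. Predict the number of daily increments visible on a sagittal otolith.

At one daily increment per day, 466 days correspond to 466 daily increments.
466 − 2 missed = 464 daily increments expected in the prepared section.

464 daily increments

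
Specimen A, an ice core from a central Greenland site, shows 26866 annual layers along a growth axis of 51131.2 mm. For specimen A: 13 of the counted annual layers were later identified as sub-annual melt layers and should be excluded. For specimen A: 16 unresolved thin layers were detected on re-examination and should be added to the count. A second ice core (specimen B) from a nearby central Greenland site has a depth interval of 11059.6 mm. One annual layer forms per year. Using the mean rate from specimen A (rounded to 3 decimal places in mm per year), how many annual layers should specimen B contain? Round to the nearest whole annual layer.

5812 annual layers

Specimen A: true annual layer count = 26866 − 13 + 16 = 26869.
A: Extension rate ≈ 51131.2 / 26869 = 1.903 mm/year.
For B, 11059.6 / 1.903 = 5811.67 years ≈ 5812 annual layers.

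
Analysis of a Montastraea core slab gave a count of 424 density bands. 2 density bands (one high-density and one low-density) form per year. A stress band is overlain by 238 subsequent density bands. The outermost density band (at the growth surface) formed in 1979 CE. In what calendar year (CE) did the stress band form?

238 density bands post-date the stress band.
Dividing by 2 density bands per year: 238 / 2 = 119 years.
1979 − 119 = 1860 CE.

1860 CE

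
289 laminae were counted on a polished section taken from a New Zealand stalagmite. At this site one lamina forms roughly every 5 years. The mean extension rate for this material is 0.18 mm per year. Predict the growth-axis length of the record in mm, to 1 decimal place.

Multiplying by 5 years per lamina: 289 × 5 = 1445 years.
1445 years at 0.18 mm/year gives 0.18 × 1445 = 260.1 mm.

260.1 mm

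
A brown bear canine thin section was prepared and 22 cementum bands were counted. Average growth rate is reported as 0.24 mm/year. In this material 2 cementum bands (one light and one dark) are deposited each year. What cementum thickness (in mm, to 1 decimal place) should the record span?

2.6 mm

With 2 cementum bands per year, 22 / 2 = 11 years.
Predicted length = 0.24 mm/year × 11 years = 2.6 mm.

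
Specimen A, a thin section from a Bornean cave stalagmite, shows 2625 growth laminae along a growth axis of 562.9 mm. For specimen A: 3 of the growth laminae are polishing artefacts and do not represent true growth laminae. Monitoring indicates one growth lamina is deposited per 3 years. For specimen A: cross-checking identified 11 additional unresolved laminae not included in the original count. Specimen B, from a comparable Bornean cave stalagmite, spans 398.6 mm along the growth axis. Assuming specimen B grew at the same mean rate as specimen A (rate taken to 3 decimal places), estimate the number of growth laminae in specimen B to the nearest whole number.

1871 growth laminae

Specimen A: adjusted count: 2625 − 3 + 11 = 2633 growth laminae.
Specimen A: 2633 growth laminae at 3 years each span 2633 × 3 = 7899 years.
A: Extension rate ≈ 562.9 / 7899 = 0.071 mm/yr.
B spans 398.6 / 0.071 = 5614.08 years; at 3 years per growth lamina that is 5614.08 / 3 ≈ 1871 growth laminae.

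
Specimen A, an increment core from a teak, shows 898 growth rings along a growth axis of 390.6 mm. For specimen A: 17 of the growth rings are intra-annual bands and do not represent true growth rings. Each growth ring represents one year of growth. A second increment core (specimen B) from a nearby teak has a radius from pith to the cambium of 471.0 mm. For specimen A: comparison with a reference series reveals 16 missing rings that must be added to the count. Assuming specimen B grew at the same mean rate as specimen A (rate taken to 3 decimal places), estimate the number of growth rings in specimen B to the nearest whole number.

1083 growth rings

Specimen A: after corrections the count is 898 − 17 + 16 = 897 growth rings.
A: 390.6 mm over 897 years gives 390.6 / 897 ≈ 0.435 mm/yr.
Specimen B: 471.0 mm / 0.435 mm per year = 1082.76 years ≈ 1083 growth rings.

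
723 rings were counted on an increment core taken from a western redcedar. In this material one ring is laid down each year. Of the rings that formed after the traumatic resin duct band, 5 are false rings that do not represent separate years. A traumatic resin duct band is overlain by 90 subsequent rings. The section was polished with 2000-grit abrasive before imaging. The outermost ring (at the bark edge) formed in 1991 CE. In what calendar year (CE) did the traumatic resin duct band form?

1906 CE

90 rings post-date the traumatic resin duct band.
Excluding 5 false rings: 90 − 5 = 85.
The ring at the bark edge is 1991 CE, so the traumatic resin duct band dates to 1991 − 85 = 1906 CE.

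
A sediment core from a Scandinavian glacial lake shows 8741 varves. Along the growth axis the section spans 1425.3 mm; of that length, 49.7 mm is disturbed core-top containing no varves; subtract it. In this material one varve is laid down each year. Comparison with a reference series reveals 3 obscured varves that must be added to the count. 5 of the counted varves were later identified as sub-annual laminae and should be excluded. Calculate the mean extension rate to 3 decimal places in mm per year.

0.157 mm per year

Correcting the raw count gives 8741 − 5 + 3 = 8739 true varves.
The growth record spans 1425.3 − 49.7 = 1375.6 mm.
Extension rate ≈ 1375.6 / 8739 = 0.157 mm per year.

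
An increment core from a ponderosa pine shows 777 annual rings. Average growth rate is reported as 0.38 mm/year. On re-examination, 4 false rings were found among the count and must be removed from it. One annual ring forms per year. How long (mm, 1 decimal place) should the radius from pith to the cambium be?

True annual ring count = 777 − 4 = 773.
Predicted length = 0.38 mm/year × 773 years = 293.7 mm.

293.7 mm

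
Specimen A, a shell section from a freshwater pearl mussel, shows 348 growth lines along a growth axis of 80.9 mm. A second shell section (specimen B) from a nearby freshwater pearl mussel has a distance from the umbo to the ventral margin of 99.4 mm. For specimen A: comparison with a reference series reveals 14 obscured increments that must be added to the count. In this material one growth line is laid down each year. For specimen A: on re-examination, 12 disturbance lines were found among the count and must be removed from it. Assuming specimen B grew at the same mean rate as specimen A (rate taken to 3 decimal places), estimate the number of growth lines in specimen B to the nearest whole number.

430 growth lines

Specimen A: adjusted count: 348 − 12 + 14 = 350 growth lines.
A: 80.9 mm over 350 years gives 80.9 / 350 ≈ 0.231 mm/year.
Specimen B: 99.4 mm / 0.231 mm per year = 430.30 years ≈ 430 growth lines.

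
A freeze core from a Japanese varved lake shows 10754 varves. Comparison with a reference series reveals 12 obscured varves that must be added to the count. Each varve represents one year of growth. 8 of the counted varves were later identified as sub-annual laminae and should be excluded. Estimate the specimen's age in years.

10758 years

Correcting the raw count gives 10754 − 8 + 12 = 10758 true varves.
One varve per year makes the duration 10758 years.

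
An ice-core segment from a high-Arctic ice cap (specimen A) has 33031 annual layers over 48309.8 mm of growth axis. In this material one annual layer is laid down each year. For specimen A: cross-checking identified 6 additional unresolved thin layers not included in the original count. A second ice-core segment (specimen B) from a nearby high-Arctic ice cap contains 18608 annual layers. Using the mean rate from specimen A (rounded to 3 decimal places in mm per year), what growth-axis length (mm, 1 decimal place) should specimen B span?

27204.9 mm

Specimen A: after corrections the count is 33031 + 6 = 33037 annual layers.
A: 48309.8 mm over 33037 years gives 48309.8 / 33037 ≈ 1.462 mm/yr.
Length of B = 1.462 × 18608 = 27204.9 mm.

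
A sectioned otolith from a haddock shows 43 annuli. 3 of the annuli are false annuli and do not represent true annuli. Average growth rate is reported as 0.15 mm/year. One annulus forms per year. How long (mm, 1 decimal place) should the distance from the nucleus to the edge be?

Correcting the raw count gives 43 − 3 = 40 true annuli.
Predicted length = 0.15 mm/year × 40 years = 6.0 mm.

6.0 mm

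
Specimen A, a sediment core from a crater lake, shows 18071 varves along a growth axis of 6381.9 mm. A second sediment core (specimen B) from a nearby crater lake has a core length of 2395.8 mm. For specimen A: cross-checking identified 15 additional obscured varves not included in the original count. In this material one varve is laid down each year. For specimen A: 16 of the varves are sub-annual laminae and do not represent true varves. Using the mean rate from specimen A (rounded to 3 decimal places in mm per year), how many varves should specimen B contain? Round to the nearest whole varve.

Specimen A: after corrections the count is 18071 − 16 + 15 = 18070 varves.
A: Mean rate = 6381.9 mm / 18070 years ≈ 0.353 mm/yr.
B spans 2395.8 / 0.353 = 6786.97 years ≈ 6787 varves.

6787 varves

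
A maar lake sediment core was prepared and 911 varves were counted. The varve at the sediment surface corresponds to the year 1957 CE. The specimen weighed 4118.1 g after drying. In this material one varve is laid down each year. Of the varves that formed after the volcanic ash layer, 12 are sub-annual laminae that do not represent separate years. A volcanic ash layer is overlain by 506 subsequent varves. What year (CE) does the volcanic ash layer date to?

1463 CE

506 varves formed after the volcanic ash layer.
506 − 12 false = 494 true varves after the volcanic ash layer.
Counting back 494 years from 1957 CE places the volcanic ash layer in 1957 − 494 = 1463 CE.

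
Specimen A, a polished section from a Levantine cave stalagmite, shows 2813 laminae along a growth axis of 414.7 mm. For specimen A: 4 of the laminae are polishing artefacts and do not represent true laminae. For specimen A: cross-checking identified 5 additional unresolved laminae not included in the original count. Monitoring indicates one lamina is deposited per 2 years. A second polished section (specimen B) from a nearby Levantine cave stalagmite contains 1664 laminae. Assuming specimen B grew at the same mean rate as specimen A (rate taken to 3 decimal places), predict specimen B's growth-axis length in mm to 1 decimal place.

246.3 mm

Specimen A: true lamina count = 2813 − 4 + 5 = 2814.
Specimen A: multiplying by 2 years per lamina: 2814 × 2 = 5628 years.
A: Extension rate ≈ 414.7 / 5628 = 0.074 mm/yr.
Specimen B: multiplying by 2 years per lamina: 1664 × 2 = 3328 years. Length of B = 0.074 × 3328 = 246.3 mm.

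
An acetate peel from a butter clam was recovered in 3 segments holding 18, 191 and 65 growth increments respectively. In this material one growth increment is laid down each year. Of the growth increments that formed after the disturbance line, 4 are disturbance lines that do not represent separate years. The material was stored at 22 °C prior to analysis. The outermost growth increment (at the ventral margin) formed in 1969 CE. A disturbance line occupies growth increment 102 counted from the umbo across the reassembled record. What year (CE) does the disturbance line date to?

1801 CE

Total growth increments = 18 + 191 + 65 = 274.
Between growth increment 102 and the ventral margin there are 274 − 102 = 172 growth increments.
Excluding 4 false growth increments: 172 − 4 = 168.
1969 − 168 = 1801 CE.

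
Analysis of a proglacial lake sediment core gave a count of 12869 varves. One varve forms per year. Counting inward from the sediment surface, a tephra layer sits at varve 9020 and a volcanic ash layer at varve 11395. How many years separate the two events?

2375 years

Separation: 11395 − 9020 = 2375 varves.
That is 2375 years at one varve per year.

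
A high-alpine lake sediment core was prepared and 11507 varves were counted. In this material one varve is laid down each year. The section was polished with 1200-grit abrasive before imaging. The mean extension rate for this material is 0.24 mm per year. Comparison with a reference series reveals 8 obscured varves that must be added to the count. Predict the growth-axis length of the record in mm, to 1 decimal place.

2763.6 mm

After corrections the count is 11507 + 8 = 11515 varves.
11515 years at 0.24 mm/year gives 0.24 × 11515 = 2763.6 mm.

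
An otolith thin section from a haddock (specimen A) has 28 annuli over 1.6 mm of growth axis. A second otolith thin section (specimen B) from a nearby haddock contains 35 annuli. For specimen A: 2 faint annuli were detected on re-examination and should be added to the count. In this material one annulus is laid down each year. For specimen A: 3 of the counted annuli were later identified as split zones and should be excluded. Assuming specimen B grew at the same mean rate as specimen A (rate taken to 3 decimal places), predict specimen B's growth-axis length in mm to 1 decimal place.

2.1 mm

Specimen A: correcting the raw count gives 28 − 3 + 2 = 27 true annuli.
A: Extension rate ≈ 1.6 / 27 = 0.059 mm/year.
For B, 0.059 mm/year × 35 years = 2.1 mm.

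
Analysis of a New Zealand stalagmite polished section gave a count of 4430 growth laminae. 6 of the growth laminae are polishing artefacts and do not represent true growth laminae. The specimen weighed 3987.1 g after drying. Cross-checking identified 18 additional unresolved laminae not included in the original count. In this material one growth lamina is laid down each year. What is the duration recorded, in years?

4442 years

Correcting the raw count gives 4430 − 6 + 18 = 4442 true growth laminae.
One growth lamina per year makes the duration 4442 years.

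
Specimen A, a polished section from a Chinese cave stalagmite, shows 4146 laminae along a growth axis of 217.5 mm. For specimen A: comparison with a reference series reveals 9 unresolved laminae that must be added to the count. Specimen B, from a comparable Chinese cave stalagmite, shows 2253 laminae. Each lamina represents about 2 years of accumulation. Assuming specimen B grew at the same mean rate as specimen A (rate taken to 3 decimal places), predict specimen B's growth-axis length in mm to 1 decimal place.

Specimen A: adjusted count: 4146 + 9 = 4155 laminae.
Specimen A: 4155 laminae at 2 years each span 4155 × 2 = 8310 years.
A: Mean rate = 217.5 mm / 8310 years ≈ 0.026 mm/year.
Specimen B: 2253 laminae at 2 years each span 2253 × 2 = 4506 years. Length of B = 0.026 × 4506 = 117.2 mm.

117.2 mm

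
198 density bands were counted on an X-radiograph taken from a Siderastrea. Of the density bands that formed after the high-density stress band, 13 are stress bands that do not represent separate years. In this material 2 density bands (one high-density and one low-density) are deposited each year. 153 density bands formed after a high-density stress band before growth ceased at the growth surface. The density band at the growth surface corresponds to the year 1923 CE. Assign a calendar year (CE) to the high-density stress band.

There are 153 density bands younger than the high-density stress band.
Excluding 13 false density bands: 153 − 13 = 140.
With 2 density bands per year, 140 / 2 = 70 years.
1923 − 70 = 1853 CE.

1853 CE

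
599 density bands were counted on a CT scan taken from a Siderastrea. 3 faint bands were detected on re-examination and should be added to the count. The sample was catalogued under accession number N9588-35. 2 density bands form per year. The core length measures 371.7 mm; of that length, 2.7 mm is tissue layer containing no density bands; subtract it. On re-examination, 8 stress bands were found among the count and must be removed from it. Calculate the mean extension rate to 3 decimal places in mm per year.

1.242 mm per year

Adjusted count: 599 − 8 + 3 = 594 density bands.
594 density bands at 2 per year is 594 / 2 = 297 years.
The growth record spans 371.7 − 2.7 = 369.0 mm.
Mean rate = 369.0 mm / 297 years ≈ 1.242 mm per year.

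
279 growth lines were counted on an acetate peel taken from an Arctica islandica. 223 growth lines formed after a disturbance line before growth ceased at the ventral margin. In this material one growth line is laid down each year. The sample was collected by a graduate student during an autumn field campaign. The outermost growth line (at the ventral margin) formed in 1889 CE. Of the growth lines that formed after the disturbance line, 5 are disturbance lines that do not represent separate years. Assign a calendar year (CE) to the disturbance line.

1671 CE

There are 223 growth lines younger than the disturbance line.
Removing the 5 false growth lines leaves 223 − 5 = 218 true growth lines beyond the disturbance line.
Counting back 218 years from 1889 CE places the disturbance line in 1889 − 218 = 1671 CE.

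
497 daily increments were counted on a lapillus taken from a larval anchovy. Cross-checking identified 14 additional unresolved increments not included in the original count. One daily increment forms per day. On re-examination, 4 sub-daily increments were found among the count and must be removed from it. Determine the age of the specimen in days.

507 days

True daily increment count = 497 − 4 + 14 = 507.
At one daily increment per day, that is 507 days.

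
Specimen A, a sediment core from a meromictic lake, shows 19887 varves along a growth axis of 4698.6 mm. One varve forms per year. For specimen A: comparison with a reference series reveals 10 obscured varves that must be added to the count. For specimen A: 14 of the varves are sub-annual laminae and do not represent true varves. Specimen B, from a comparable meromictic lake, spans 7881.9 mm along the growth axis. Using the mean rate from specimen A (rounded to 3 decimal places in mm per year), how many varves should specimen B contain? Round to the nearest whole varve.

33398 varves

Specimen A: adjusted count: 19887 − 14 + 10 = 19883 varves.
A: Mean rate = 4698.6 mm / 19883 years ≈ 0.236 mm/year.
For B, 7881.9 / 0.236 = 33397.88 years ≈ 33398 varves.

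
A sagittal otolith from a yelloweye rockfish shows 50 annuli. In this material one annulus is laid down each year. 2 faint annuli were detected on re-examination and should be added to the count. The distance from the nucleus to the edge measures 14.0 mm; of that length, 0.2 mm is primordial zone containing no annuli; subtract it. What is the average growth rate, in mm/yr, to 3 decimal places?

True annulus count = 50 + 2 = 52.
Removing the 0.2 mm offcut leaves 14.0 − 0.2 = 13.8 mm.
Extension rate ≈ 13.8 / 52 = 0.265 mm/yr.

0.265 mm/yr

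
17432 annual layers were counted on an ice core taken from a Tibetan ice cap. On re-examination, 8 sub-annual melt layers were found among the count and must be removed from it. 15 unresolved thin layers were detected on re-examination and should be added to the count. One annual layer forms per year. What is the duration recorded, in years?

17439 yr

Correcting the raw count gives 17432 − 8 + 15 = 17439 true annual layers.
At one annual layer per year, that is 17439 years.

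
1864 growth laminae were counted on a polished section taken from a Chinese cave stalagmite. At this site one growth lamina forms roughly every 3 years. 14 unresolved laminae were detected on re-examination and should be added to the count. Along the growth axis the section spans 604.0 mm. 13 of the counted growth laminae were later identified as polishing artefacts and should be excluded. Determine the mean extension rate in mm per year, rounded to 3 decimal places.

After corrections the count is 1864 − 13 + 14 = 1865 growth laminae.
1865 growth laminae at 3 years each span 1865 × 3 = 5595 years.
604.0 mm over 5595 years gives 604.0 / 5595 ≈ 0.108 mm per year.

0.108 mm per year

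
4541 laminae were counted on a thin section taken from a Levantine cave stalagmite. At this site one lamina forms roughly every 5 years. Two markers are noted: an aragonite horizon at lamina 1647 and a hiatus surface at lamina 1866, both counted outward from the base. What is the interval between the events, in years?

Separation: 1866 − 1647 = 219 laminae.
219 laminae at 5 years each span 219 × 5 = 1095 years.

1095 yr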